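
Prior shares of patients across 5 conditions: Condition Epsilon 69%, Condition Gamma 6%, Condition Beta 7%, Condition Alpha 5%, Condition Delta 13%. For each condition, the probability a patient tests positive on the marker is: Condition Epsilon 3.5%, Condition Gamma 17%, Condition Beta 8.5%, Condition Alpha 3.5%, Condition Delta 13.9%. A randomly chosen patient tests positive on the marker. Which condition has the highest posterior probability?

Condition Epsilon

Compute prior × likelihood for every hypothesis:
  Condition Epsilon: 0.69 × 0.035 = 0.02415
  Condition Gamma: 0.06 × 0.17 = 0.0102
  Condition Beta: 0.07 × 0.085 = 0.00595
  Condition Alpha: 0.05 × 0.035 = 0.00175
  Condition Delta: 0.13 × 0.139 = 0.01807
Sum = 0.06012.
Largest term belongs to Condition Epsilon, so Condition Epsilon is most probable.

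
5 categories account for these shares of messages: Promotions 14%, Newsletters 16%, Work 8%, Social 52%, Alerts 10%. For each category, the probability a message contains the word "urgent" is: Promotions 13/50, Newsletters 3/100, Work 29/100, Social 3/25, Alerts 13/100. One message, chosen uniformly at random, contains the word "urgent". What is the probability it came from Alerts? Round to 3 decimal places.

0.093

Prior × likelihood for each hypothesis:
  Promotions: 0.14 × 0.26 = 0.0364
  Newsletters: 0.16 × 0.03 = 0.0048
  Work: 0.08 × 0.29 = 0.0232
  Social: 0.52 × 0.12 = 0.0624
  Alerts: 0.1 × 0.13 = 0.013
Normalizing constant = 0.1398.
P(Alerts | evidence) = 0.013 / 0.1398 ≈ 0.093.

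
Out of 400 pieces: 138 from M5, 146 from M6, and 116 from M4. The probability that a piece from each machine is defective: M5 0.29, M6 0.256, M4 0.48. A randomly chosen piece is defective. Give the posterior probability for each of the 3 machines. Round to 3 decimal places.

M5 0.301, M6 0.281, M4 0.418

Compute prior × likelihood for every hypothesis:
  M5: 0.345 × 0.29 = 0.10005
  M6: 0.365 × 0.256 = 0.09344
  M4: 0.29 × 0.48 = 0.1392
Normalizing constant = 0.33269.
P(M5 | defective) = 0.10005/0.33269 ≈ 0.301
P(M6 | defective) = 0.09344/0.33269 ≈ 0.281
P(M4 | defective) = 0.1392/0.33269 ≈ 0.418
(Check: 0.301+0.281+0.418 = 1.000.)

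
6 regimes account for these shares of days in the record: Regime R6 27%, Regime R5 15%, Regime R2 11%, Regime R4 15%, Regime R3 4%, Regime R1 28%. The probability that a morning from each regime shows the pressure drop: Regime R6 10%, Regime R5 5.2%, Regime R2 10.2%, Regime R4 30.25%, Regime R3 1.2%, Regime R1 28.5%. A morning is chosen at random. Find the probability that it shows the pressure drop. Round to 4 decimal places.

0.1717

Prior × likelihood for each hypothesis:
  Regime R6: 0.27 × 0.1 = 0.027
  Regime R5: 0.15 × 0.052 = 0.0078
  Regime R2: 0.11 × 0.102 = 0.01122
  Regime R4: 0.15 × 0.3025 = 0.045375
  Regime R3: 0.04 × 0.012 = 0.00048
  Regime R1: 0.28 × 0.285 = 0.0798
P(drop) = 0.027 + 0.0078 + 0.01122 + 0.045375 + 0.00048 + 0.0798 = 0.171675 → 0.1717.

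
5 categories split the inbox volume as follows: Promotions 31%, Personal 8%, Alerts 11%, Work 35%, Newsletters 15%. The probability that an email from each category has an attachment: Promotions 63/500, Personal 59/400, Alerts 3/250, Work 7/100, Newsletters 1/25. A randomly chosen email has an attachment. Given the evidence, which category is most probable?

Prior × likelihood for each hypothesis:
  Promotions: 0.31 × 0.126 = 0.03906
  Personal: 0.08 × 0.1475 = 0.0118
  Alerts: 0.11 × 0.012 = 0.00132
  Work: 0.35 × 0.07 = 0.0245
  Newsletters: 0.15 × 0.04 = 0.006
Normalizing constant = 0.08268.
Largest term belongs to Promotions, so Promotions is most probable.

Promotions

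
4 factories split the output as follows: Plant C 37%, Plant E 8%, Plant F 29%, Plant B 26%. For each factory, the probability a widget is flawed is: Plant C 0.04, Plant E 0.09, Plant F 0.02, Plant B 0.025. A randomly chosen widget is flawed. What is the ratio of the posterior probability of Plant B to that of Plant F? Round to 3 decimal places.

Prior × likelihood for each hypothesis:
  Plant C: 0.37 × 0.04 = 0.0148
  Plant E: 0.08 × 0.09 = 0.0072
  Plant F: 0.29 × 0.02 = 0.0058
  Plant B: 0.26 × 0.025 = 0.0065
Normalizing constant = 0.0343.
The ratio is 0.0065 / 0.0058 (the normalizer cancels) = 1.121.

1.121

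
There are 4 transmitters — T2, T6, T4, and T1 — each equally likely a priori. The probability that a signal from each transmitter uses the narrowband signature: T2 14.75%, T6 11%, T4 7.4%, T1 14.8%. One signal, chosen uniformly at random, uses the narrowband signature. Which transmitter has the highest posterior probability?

With a uniform prior (1/4 each), posterior ∝ likelihood:
  T2: 0.1475
  T6: 0.11
  T4: 0.074
  T1: 0.148
Total = 0.4795.
Largest term belongs to T1, so T1 is most probable.

T1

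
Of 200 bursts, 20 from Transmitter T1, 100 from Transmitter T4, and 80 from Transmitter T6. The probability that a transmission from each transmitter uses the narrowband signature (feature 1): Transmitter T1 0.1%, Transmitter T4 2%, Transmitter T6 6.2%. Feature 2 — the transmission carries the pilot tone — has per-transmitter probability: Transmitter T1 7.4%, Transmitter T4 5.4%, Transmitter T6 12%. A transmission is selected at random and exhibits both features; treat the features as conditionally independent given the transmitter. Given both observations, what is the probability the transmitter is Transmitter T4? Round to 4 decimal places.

Compute prior × likelihood for every hypothesis:
  Transmitter T1: 0.1 × 0.001 × 0.074 = 0.0000074
  Transmitter T4: 0.5 × 0.02 × 0.054 = 0.00054
  Transmitter T6: 0.4 × 0.062 × 0.12 = 0.002976
Total = 0.0035234.
P(Transmitter T4 | evidence) = 0.00054 / 0.0035234 ≈ 0.1533.

0.1533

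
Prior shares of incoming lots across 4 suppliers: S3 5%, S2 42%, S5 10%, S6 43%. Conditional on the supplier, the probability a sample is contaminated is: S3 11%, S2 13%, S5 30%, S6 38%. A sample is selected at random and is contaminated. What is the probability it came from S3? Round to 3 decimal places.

Prior × likelihood for each hypothesis:
  S3: 0.05 × 0.11 = 0.0055
  S2: 0.42 × 0.13 = 0.0546
  S5: 0.1 × 0.3 = 0.03
  S6: 0.43 × 0.38 = 0.1634
Sum = 0.2535.
P(S3 | evidence) = 0.0055 / 0.2535 ≈ 0.022.

0.022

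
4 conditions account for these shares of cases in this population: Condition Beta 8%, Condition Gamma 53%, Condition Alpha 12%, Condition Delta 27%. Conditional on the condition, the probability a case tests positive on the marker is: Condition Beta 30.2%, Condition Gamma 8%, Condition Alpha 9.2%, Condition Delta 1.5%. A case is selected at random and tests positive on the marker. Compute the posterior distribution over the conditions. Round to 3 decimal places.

Condition Beta 0.296, Condition Gamma 0.519, Condition Alpha 0.135, Condition Delta 0.050

Prior × likelihood for each hypothesis:
  Condition Beta: 0.08 × 0.302 = 0.02416
  Condition Gamma: 0.53 × 0.08 = 0.0424
  Condition Alpha: 0.12 × 0.092 = 0.01104
  Condition Delta: 0.27 × 0.015 = 0.00405
Normalizing constant = 0.08165.
P(Condition Beta | marker-positive) = 0.02416/0.08165 ≈ 0.296
P(Condition Gamma | marker-positive) = 0.0424/0.08165 ≈ 0.519
P(Condition Alpha | marker-positive) = 0.01104/0.08165 ≈ 0.135
P(Condition Delta | marker-positive) = 0.00405/0.08165 ≈ 0.050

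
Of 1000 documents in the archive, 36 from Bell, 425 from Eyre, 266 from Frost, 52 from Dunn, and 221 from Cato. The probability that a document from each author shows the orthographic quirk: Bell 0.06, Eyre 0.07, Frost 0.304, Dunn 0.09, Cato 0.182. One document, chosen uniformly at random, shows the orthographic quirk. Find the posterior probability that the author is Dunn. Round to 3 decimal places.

0.030

Compute prior × likelihood for every hypothesis:
  Bell: 0.036 × 0.06 = 0.00216
  Eyre: 0.425 × 0.07 = 0.02975
  Frost: 0.266 × 0.304 = 0.080864
  Dunn: 0.052 × 0.09 = 0.00468
  Cato: 0.221 × 0.182 = 0.040222
Normalizing constant = 0.157676.
P(Dunn | evidence) = 0.00468 / 0.157676 ≈ 0.030.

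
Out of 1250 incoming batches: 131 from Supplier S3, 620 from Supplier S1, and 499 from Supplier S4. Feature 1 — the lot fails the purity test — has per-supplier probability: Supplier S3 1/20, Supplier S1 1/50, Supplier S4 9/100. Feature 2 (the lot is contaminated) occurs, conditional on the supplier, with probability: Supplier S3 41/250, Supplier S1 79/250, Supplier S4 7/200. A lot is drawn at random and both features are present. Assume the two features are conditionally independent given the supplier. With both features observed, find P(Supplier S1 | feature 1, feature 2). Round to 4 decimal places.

0.5969

Unnormalized posteriors (prior × likelihood):
  Supplier S3: 0.1048 × 0.05 × 0.164 = 0.00085936
  Supplier S1: 0.496 × 0.02 × 0.316 = 0.00313472
  Supplier S4: 0.3992 × 0.09 × 0.035 = 0.00125748
Total = 0.00525156.
P(Supplier S1 | evidence) = 0.00313472 / 0.00525156 ≈ 0.5969.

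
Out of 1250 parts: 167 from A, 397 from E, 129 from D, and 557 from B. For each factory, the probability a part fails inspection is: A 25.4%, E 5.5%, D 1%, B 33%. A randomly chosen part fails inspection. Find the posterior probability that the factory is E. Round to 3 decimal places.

By Bayes' rule, posterior ∝ prior × likelihood:
  A: 0.1336 × 0.254 = 0.0339344
  E: 0.3176 × 0.055 = 0.017468
  D: 0.1032 × 0.01 = 0.001032
  B: 0.4456 × 0.33 = 0.147048
Sum = 0.1994824.
P(E | evidence) = 0.017468 / 0.1994824 ≈ 0.088.

0.088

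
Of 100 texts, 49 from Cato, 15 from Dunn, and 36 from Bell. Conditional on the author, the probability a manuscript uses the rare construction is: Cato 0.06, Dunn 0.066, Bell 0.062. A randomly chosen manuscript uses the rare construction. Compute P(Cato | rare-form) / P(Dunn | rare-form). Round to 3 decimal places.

Prior × likelihood for each hypothesis:
  Cato: 0.49 × 0.06 = 0.0294
  Dunn: 0.15 × 0.066 = 0.0099
  Bell: 0.36 × 0.062 = 0.02232
Total = 0.06162.
The ratio is 0.0294 / 0.0099 (the normalizer cancels) = 2.970.

2.970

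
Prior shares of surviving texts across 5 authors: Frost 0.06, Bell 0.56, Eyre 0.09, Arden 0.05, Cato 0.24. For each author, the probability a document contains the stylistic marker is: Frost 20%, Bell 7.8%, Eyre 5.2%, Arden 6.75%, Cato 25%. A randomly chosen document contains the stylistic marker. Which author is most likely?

By Bayes' rule, posterior ∝ prior × likelihood:
  Frost: 0.06 × 0.2 = 0.012
  Bell: 0.56 × 0.078 = 0.04368
  Eyre: 0.09 × 0.052 = 0.00468
  Arden: 0.05 × 0.0675 = 0.003375
  Cato: 0.24 × 0.25 = 0.06
Sum = 0.123735.
Largest term belongs to Cato, so Cato is most probable.

Cato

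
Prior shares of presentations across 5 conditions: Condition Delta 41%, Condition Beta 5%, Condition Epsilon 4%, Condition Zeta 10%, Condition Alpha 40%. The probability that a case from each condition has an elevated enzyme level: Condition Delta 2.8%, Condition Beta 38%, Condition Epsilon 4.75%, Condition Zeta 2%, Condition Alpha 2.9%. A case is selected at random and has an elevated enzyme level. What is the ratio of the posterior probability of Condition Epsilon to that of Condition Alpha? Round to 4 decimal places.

0.1638

Compute prior × likelihood for every hypothesis:
  Condition Delta: 0.41 × 0.028 = 0.01148
  Condition Beta: 0.05 × 0.38 = 0.019
  Condition Epsilon: 0.04 × 0.0475 = 0.0019
  Condition Zeta: 0.1 × 0.02 = 0.002
  Condition Alpha: 0.4 × 0.029 = 0.0116
Sum = 0.04598.
The ratio is 0.0019 / 0.0116 (the normalizer cancels) = 0.1638.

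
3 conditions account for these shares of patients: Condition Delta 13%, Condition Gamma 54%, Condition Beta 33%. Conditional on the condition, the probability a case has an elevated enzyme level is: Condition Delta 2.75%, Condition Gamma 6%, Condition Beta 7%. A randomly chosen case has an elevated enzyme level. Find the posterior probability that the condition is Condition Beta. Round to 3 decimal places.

0.391

By Bayes' rule, posterior ∝ prior × likelihood:
  Condition Delta: 0.13 × 0.0275 = 0.003575
  Condition Gamma: 0.54 × 0.06 = 0.0324
  Condition Beta: 0.33 × 0.07 = 0.0231
Total = 0.059075.
P(Condition Beta | evidence) = 0.0231 / 0.059075 ≈ 0.391.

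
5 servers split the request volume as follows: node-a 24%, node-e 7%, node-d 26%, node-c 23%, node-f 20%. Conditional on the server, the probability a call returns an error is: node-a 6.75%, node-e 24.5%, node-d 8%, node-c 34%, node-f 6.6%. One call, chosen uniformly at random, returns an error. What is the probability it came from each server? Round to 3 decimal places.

node-a 0.111, node-e 0.118, node-d 0.143, node-c 0.537, node-f 0.091

By Bayes' rule, posterior ∝ prior × likelihood:
  node-a: 0.24 × 0.0675 = 0.0162
  node-e: 0.07 × 0.245 = 0.01715
  node-d: 0.26 × 0.08 = 0.0208
  node-c: 0.23 × 0.34 = 0.0782
  node-f: 0.2 × 0.066 = 0.0132
Sum = 0.14555.
P(node-a | error) = 0.0162/0.14555 ≈ 0.111
P(node-e | error) = 0.01715/0.14555 ≈ 0.118
P(node-d | error) = 0.0208/0.14555 ≈ 0.143
P(node-c | error) = 0.0782/0.14555 ≈ 0.537
P(node-f | error) = 0.0132/0.14555 ≈ 0.091
(Check: 0.111+0.118+0.143+0.537+0.091 = 1.000.)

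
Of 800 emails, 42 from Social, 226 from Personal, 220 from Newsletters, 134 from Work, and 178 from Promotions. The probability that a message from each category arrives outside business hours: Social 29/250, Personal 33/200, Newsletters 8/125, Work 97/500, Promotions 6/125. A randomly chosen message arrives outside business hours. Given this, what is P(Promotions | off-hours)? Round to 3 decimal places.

Prior × likelihood for each hypothesis:
  Social: 0.0525 × 0.116 = 0.00609
  Personal: 0.2825 × 0.165 = 0.0466125
  Newsletters: 0.275 × 0.064 = 0.0176
  Work: 0.1675 × 0.194 = 0.032495
  Promotions: 0.2225 × 0.048 = 0.01068
Total = 0.1134775.
P(Promotions | evidence) = 0.01068 / 0.1134775 ≈ 0.094.

0.094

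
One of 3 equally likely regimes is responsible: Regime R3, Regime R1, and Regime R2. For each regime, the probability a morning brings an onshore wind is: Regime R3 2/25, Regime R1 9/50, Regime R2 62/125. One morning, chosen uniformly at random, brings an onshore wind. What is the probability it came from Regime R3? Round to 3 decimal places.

0.106

With a uniform prior (1/3 each), posterior ∝ likelihood:
  Regime R3: 0.08
  Regime R1: 0.18
  Regime R2: 0.496
Sum = 0.756.
P(Regime R3 | evidence) = 0.08 / 0.756 ≈ 0.106.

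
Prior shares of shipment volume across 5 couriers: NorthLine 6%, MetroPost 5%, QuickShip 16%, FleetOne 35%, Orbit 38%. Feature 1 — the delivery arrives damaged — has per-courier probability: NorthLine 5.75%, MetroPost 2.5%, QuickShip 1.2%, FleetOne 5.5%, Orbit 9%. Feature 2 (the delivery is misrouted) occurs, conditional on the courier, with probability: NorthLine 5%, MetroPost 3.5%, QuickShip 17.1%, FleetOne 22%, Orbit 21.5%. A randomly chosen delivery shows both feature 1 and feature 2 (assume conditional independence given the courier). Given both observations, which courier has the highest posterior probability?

By Bayes' rule, posterior ∝ prior × likelihood:
  NorthLine: 0.06 × 0.0575 × 0.05 = 0.0001725
  MetroPost: 0.05 × 0.025 × 0.035 = 0.00004375
  QuickShip: 0.16 × 0.012 × 0.171 = 0.00032832
  FleetOne: 0.35 × 0.055 × 0.22 = 0.004235
  Orbit: 0.38 × 0.09 × 0.215 = 0.007353
Sum = 0.01213257.
Largest term belongs to Orbit, so Orbit is most probable.

Orbit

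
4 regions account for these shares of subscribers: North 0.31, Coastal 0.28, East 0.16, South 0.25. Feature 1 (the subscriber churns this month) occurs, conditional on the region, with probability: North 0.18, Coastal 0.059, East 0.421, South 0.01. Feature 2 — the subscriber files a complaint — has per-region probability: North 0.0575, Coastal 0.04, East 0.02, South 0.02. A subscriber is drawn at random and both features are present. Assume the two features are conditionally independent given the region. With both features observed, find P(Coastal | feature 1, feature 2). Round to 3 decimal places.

0.125

Unnormalized posteriors (prior × likelihood):
  North: 0.31 × 0.18 × 0.0575 = 0.0032085
  Coastal: 0.28 × 0.059 × 0.04 = 0.0006608
  East: 0.16 × 0.421 × 0.02 = 0.0013472
  South: 0.25 × 0.01 × 0.02 = 0.00005
Total = 0.0052665.
P(Coastal | evidence) = 0.0006608 / 0.0052665 ≈ 0.125.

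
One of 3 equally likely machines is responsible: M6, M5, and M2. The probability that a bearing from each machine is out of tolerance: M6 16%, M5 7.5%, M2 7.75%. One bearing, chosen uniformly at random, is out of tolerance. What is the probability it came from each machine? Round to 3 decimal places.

M6 0.512, M5 0.240, M2 0.248

Since the prior is uniform, the posterior is proportional to the likelihood:
  M6: 0.16
  M5: 0.075
  M2: 0.0775
Normalizing constant = 0.3125.
P(M6 | oversize) = 0.16/0.3125 ≈ 0.512
P(M5 | oversize) = 0.075/0.3125 ≈ 0.240
P(M2 | oversize) = 0.0775/0.3125 ≈ 0.248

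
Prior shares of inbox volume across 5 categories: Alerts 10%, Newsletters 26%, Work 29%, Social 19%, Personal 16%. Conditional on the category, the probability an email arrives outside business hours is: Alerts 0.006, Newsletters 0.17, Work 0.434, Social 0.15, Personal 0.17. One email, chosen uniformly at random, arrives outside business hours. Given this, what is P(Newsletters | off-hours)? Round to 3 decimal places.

0.195

By Bayes' rule, posterior ∝ prior × likelihood:
  Alerts: 0.1 × 0.006 = 0.0006
  Newsletters: 0.26 × 0.17 = 0.0442
  Work: 0.29 × 0.434 = 0.12586
  Social: 0.19 × 0.15 = 0.0285
  Personal: 0.16 × 0.17 = 0.0272
Total = 0.22636.
P(Newsletters | evidence) = 0.0442 / 0.22636 ≈ 0.195.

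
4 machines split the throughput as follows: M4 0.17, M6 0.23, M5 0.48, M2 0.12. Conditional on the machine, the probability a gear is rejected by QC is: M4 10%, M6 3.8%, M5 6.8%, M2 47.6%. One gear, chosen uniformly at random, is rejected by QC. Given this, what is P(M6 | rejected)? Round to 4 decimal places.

Compute prior × likelihood for every hypothesis:
  M4: 0.17 × 0.1 = 0.017
  M6: 0.23 × 0.038 = 0.00874
  M5: 0.48 × 0.068 = 0.03264
  M2: 0.12 × 0.476 = 0.05712
Sum = 0.1155.
P(M6 | evidence) = 0.00874 / 0.1155 ≈ 0.0757.

0.0757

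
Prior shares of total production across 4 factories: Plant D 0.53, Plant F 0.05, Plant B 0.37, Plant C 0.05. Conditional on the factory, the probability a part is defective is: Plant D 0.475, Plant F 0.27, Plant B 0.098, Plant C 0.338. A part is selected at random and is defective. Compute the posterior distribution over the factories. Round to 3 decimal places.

Plant D 0.791, Plant F 0.042, Plant B 0.114, Plant C 0.053

By Bayes' rule, posterior ∝ prior × likelihood:
  Plant D: 0.53 × 0.475 = 0.25175
  Plant F: 0.05 × 0.27 = 0.0135
  Plant B: 0.37 × 0.098 = 0.03626
  Plant C: 0.05 × 0.338 = 0.0169
Normalizing constant = 0.31841.
P(Plant D | defective) = 0.25175/0.31841 ≈ 0.791
P(Plant F | defective) = 0.0135/0.31841 ≈ 0.042
P(Plant B | defective) = 0.03626/0.31841 ≈ 0.114
P(Plant C | defective) = 0.0169/0.31841 ≈ 0.053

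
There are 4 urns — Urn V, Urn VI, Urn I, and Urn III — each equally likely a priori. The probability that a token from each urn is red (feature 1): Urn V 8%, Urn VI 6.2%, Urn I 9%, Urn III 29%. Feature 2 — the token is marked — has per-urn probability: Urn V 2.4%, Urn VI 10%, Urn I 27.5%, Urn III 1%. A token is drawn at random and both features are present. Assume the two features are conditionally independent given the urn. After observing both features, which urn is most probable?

Since the prior is uniform, the posterior is proportional to the likelihood:
  Urn V: 0.08 × 0.024 = 0.00192
  Urn VI: 0.062 × 0.1 = 0.0062
  Urn I: 0.09 × 0.275 = 0.02475
  Urn III: 0.29 × 0.01 = 0.0029
Sum = 0.03577.
Largest term belongs to Urn I, so Urn I is most probable.

Urn I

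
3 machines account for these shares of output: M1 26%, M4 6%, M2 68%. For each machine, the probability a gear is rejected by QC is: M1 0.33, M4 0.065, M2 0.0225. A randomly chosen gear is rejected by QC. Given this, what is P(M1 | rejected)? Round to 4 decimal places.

0.8171

Compute prior × likelihood for every hypothesis:
  M1: 0.26 × 0.33 = 0.0858
  M4: 0.06 × 0.065 = 0.0039
  M2: 0.68 × 0.0225 = 0.0153
Sum = 0.105.
P(M1 | evidence) = 0.0858 / 0.105 ≈ 0.8171.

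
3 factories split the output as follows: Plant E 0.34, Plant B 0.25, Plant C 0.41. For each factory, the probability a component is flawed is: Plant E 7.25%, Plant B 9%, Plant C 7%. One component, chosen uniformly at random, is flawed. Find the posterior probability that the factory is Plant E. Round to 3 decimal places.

By Bayes' rule, posterior ∝ prior × likelihood:
  Plant E: 0.34 × 0.0725 = 0.02465
  Plant B: 0.25 × 0.09 = 0.0225
  Plant C: 0.41 × 0.07 = 0.0287
Sum = 0.07585.
P(Plant E | evidence) = 0.02465 / 0.07585 ≈ 0.325.

0.325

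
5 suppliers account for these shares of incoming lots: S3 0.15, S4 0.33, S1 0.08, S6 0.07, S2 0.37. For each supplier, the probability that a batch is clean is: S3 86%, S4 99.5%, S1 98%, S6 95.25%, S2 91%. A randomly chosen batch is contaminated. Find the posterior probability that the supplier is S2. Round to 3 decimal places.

0.547

Taking complements, P(contaminated | each) = S3 0.14, S4 0.005, S1 0.02, S6 0.0475, S2 0.09.
Prior × likelihood for each hypothesis:
  S3: 0.15 × 0.14 = 0.021
  S4: 0.33 × 0.005 = 0.00165
  S1: 0.08 × 0.02 = 0.0016
  S6: 0.07 × 0.0475 = 0.003325
  S2: 0.37 × 0.09 = 0.0333
Total = 0.060875.
P(S2 | evidence) = 0.0333 / 0.060875 ≈ 0.547.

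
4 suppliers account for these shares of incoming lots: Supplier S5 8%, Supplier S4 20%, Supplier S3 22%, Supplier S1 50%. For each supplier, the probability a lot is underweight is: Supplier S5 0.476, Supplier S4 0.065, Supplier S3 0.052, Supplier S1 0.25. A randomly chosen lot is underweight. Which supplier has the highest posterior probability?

By Bayes' rule, posterior ∝ prior × likelihood:
  Supplier S5: 0.08 × 0.476 = 0.03808
  Supplier S4: 0.2 × 0.065 = 0.013
  Supplier S3: 0.22 × 0.052 = 0.01144
  Supplier S1: 0.5 × 0.25 = 0.125
Total = 0.18752.
Largest term belongs to Supplier S1, so Supplier S1 is most probable.

Supplier S1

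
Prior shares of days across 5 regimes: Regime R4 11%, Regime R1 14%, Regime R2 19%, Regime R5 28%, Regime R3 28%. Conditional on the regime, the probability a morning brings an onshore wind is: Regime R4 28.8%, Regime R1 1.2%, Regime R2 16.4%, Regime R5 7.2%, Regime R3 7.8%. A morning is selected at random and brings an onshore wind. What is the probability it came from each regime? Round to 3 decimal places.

Prior × likelihood for each hypothesis:
  Regime R4: 0.11 × 0.288 = 0.03168
  Regime R1: 0.14 × 0.012 = 0.00168
  Regime R2: 0.19 × 0.164 = 0.03116
  Regime R5: 0.28 × 0.072 = 0.02016
  Regime R3: 0.28 × 0.078 = 0.02184
Normalizing constant = 0.10652.
P(Regime R4 | onshore) = 0.03168/0.10652 ≈ 0.297
P(Regime R1 | onshore) = 0.00168/0.10652 ≈ 0.016
P(Regime R2 | onshore) = 0.03116/0.10652 ≈ 0.293
P(Regime R5 | onshore) = 0.02016/0.10652 ≈ 0.189
P(Regime R3 | onshore) = 0.02184/0.10652 ≈ 0.205

Regime R4 0.297, Regime R1 0.016, Regime R2 0.293, Regime R5 0.189, Regime R3 0.205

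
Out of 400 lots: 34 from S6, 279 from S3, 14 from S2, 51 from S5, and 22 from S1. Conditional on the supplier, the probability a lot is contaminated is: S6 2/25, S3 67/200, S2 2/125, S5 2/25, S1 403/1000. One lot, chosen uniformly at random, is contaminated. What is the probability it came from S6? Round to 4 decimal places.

0.0249

By Bayes' rule, posterior ∝ prior × likelihood:
  S6: 0.085 × 0.08 = 0.0068
  S3: 0.6975 × 0.335 = 0.2336625
  S2: 0.035 × 0.016 = 0.00056
  S5: 0.1275 × 0.08 = 0.0102
  S1: 0.055 × 0.403 = 0.022165
Sum = 0.2733875.
P(S6 | evidence) = 0.0068 / 0.2733875 ≈ 0.0249.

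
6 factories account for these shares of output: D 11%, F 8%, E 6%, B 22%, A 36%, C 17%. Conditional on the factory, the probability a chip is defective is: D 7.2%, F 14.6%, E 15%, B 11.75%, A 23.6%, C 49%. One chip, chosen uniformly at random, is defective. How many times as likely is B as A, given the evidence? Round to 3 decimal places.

Compute prior × likelihood for every hypothesis:
  D: 0.11 × 0.072 = 0.00792
  F: 0.08 × 0.146 = 0.01168
  E: 0.06 × 0.15 = 0.009
  B: 0.22 × 0.1175 = 0.02585
  A: 0.36 × 0.236 = 0.08496
  C: 0.17 × 0.49 = 0.0833
Sum = 0.22271.
The ratio is 0.02585 / 0.08496 (the normalizer cancels) = 0.304.

0.304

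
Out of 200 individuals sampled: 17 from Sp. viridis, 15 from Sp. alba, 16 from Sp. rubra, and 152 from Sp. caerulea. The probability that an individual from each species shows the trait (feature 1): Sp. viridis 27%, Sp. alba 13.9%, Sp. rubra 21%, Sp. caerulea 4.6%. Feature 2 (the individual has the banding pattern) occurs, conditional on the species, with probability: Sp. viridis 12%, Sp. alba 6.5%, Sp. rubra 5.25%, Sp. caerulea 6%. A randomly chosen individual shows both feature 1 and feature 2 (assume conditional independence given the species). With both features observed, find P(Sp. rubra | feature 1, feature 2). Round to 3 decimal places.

0.138

Prior × likelihood for each hypothesis:
  Sp. viridis: 0.085 × 0.27 × 0.12 = 0.002754
  Sp. alba: 0.075 × 0.139 × 0.065 = 0.000677625
  Sp. rubra: 0.08 × 0.21 × 0.0525 = 0.000882
  Sp. caerulea: 0.76 × 0.046 × 0.06 = 0.0020976
Sum = 0.006411225.
P(Sp. rubra | evidence) = 0.000882 / 0.006411225 ≈ 0.138.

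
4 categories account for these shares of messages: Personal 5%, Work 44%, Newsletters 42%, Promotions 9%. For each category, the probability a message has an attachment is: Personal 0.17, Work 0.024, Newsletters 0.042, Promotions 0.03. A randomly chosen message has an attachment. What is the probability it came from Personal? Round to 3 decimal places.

0.216

Compute prior × likelihood for every hypothesis:
  Personal: 0.05 × 0.17 = 0.0085
  Work: 0.44 × 0.024 = 0.01056
  Newsletters: 0.42 × 0.042 = 0.01764
  Promotions: 0.09 × 0.03 = 0.0027
Sum = 0.0394.
P(Personal | evidence) = 0.0085 / 0.0394 ≈ 0.216.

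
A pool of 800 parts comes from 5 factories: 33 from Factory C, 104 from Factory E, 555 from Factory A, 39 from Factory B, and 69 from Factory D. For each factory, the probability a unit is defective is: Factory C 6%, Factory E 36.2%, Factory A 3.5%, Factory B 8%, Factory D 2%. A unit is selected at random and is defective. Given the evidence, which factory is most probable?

Factory E

By Bayes' rule, posterior ∝ prior × likelihood:
  Factory C: 0.04125 × 0.06 = 0.002475
  Factory E: 0.13 × 0.362 = 0.04706
  Factory A: 0.69375 × 0.035 = 0.02428125
  Factory B: 0.04875 × 0.08 = 0.0039
  Factory D: 0.08625 × 0.02 = 0.001725
Sum = 0.07944125.
Largest term belongs to Factory E, so Factory E is most probable.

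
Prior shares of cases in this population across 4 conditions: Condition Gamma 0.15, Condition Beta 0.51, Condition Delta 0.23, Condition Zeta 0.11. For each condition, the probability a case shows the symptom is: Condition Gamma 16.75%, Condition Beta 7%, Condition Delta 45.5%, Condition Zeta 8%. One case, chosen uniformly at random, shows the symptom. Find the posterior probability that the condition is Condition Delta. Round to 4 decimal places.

0.6005

By Bayes' rule, posterior ∝ prior × likelihood:
  Condition Gamma: 0.15 × 0.1675 = 0.025125
  Condition Beta: 0.51 × 0.07 = 0.0357
  Condition Delta: 0.23 × 0.455 = 0.10465
  Condition Zeta: 0.11 × 0.08 = 0.0088
Total = 0.174275.
P(Condition Delta | evidence) = 0.10465 / 0.174275 ≈ 0.6005.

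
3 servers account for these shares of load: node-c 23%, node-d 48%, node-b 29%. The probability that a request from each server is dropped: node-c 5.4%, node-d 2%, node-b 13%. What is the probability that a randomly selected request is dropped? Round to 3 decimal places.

Unnormalized posteriors (prior × likelihood):
  node-c: 0.23 × 0.054 = 0.01242
  node-d: 0.48 × 0.02 = 0.0096
  node-b: 0.29 × 0.13 = 0.0377
P(dropped) = 0.01242 + 0.0096 + 0.0377 = 0.05972 → 0.060.

0.060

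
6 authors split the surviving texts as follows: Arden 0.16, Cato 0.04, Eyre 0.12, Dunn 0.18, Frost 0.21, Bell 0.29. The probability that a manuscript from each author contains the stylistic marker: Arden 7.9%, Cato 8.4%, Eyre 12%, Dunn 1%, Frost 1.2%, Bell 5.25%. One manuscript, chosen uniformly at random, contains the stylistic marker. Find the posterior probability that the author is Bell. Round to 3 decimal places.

Unnormalized posteriors (prior × likelihood):
  Arden: 0.16 × 0.079 = 0.01264
  Cato: 0.04 × 0.084 = 0.00336
  Eyre: 0.12 × 0.12 = 0.0144
  Dunn: 0.18 × 0.01 = 0.0018
  Frost: 0.21 × 0.012 = 0.00252
  Bell: 0.29 × 0.0525 = 0.015225
Sum = 0.049945.
P(Bell | evidence) = 0.015225 / 0.049945 ≈ 0.305.

0.305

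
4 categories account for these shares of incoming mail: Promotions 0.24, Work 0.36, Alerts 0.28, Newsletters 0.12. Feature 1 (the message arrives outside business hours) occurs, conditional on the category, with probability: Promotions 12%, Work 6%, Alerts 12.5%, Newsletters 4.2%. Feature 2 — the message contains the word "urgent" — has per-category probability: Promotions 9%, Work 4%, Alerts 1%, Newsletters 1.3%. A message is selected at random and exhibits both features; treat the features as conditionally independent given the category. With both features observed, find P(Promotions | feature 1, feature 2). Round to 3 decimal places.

Unnormalized posteriors (prior × likelihood):
  Promotions: 0.24 × 0.12 × 0.09 = 0.002592
  Work: 0.36 × 0.06 × 0.04 = 0.000864
  Alerts: 0.28 × 0.125 × 0.01 = 0.00035
  Newsletters: 0.12 × 0.042 × 0.013 = 0.00006552
Total = 0.00387152.
P(Promotions | evidence) = 0.002592 / 0.00387152 ≈ 0.670.

0.670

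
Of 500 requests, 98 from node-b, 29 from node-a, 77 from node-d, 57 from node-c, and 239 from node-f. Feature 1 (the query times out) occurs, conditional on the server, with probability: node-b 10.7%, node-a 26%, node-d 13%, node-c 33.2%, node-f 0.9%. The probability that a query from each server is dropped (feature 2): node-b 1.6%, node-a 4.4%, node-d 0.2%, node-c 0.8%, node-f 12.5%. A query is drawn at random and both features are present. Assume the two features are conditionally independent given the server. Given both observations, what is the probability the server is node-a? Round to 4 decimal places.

0.3530

Prior × likelihood for each hypothesis:
  node-b: 0.196 × 0.107 × 0.016 = 0.000335552
  node-a: 0.058 × 0.26 × 0.044 = 0.00066352
  node-d: 0.154 × 0.13 × 0.002 = 0.00004004
  node-c: 0.114 × 0.332 × 0.008 = 0.000302784
  node-f: 0.478 × 0.009 × 0.125 = 0.00053775
Normalizing constant = 0.001879646.
P(node-a | evidence) = 0.00066352 / 0.001879646 ≈ 0.3530.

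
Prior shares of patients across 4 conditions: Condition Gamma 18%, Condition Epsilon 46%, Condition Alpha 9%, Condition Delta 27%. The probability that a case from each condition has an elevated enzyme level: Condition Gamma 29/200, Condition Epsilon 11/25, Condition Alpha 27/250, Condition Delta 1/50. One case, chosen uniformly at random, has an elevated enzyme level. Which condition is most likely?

Compute prior × likelihood for every hypothesis:
  Condition Gamma: 0.18 × 0.145 = 0.0261
  Condition Epsilon: 0.46 × 0.44 = 0.2024
  Condition Alpha: 0.09 × 0.108 = 0.00972
  Condition Delta: 0.27 × 0.02 = 0.0054
Total = 0.24362.
Largest term belongs to Condition Epsilon, so Condition Epsilon is most probable.

Condition Epsilon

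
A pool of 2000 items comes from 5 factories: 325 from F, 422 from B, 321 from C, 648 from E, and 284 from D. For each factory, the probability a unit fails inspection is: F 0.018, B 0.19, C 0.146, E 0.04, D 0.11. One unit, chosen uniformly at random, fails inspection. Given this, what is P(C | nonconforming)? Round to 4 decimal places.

Prior × likelihood for each hypothesis:
  F: 0.1625 × 0.018 = 0.002925
  B: 0.211 × 0.19 = 0.04009
  C: 0.1605 × 0.146 = 0.023433
  E: 0.324 × 0.04 = 0.01296
  D: 0.142 × 0.11 = 0.01562
Normalizing constant = 0.095028.
P(C | evidence) = 0.023433 / 0.095028 ≈ 0.2466.

0.2466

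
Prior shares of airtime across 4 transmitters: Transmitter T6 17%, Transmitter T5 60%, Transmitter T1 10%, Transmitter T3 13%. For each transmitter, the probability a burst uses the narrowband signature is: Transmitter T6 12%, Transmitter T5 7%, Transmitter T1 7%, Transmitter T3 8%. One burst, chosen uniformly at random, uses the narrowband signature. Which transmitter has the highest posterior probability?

By Bayes' rule, posterior ∝ prior × likelihood:
  Transmitter T6: 0.17 × 0.12 = 0.0204
  Transmitter T5: 0.6 × 0.07 = 0.042
  Transmitter T1: 0.1 × 0.07 = 0.007
  Transmitter T3: 0.13 × 0.08 = 0.0104
Sum = 0.0798.
Largest term belongs to Transmitter T5, so Transmitter T5 is most probable.

Transmitter T5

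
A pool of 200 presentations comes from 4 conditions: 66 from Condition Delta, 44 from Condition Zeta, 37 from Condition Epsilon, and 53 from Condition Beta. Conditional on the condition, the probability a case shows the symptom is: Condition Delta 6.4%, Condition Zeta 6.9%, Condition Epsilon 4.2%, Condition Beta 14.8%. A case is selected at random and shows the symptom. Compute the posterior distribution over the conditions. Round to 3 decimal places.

Unnormalized posteriors (prior × likelihood):
  Condition Delta: 0.33 × 0.064 = 0.02112
  Condition Zeta: 0.22 × 0.069 = 0.01518
  Condition Epsilon: 0.185 × 0.042 = 0.00777
  Condition Beta: 0.265 × 0.148 = 0.03922
Total = 0.08329.
P(Condition Delta | symptomatic) = 0.02112/0.08329 ≈ 0.254
P(Condition Zeta | symptomatic) = 0.01518/0.08329 ≈ 0.182
P(Condition Epsilon | symptomatic) = 0.00777/0.08329 ≈ 0.093
P(Condition Beta | symptomatic) = 0.03922/0.08329 ≈ 0.471

Condition Delta 0.254, Condition Zeta 0.182, Condition Epsilon 0.093, Condition Beta 0.471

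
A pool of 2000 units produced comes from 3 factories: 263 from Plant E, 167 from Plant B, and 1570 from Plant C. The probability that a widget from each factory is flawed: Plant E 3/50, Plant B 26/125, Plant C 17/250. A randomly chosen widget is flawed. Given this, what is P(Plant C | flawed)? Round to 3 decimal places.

By Bayes' rule, posterior ∝ prior × likelihood:
  Plant E: 0.1315 × 0.06 = 0.00789
  Plant B: 0.0835 × 0.208 = 0.017368
  Plant C: 0.785 × 0.068 = 0.05338
Normalizing constant = 0.078638.
P(Plant C | evidence) = 0.05338 / 0.078638 ≈ 0.679.

0.679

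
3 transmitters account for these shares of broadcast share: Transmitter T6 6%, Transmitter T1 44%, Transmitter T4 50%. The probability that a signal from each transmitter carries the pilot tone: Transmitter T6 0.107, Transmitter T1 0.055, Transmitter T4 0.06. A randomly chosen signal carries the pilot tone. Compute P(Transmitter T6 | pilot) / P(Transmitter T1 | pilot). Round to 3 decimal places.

Compute prior × likelihood for every hypothesis:
  Transmitter T6: 0.06 × 0.107 = 0.00642
  Transmitter T1: 0.44 × 0.055 = 0.0242
  Transmitter T4: 0.5 × 0.06 = 0.03
Sum = 0.06062.
The ratio is 0.00642 / 0.0242 (the normalizer cancels) = 0.265.

0.265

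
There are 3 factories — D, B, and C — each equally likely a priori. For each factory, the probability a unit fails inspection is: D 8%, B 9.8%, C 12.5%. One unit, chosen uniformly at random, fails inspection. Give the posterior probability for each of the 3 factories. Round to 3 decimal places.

D 0.264, B 0.323, C 0.413

Since the prior is uniform, the posterior is proportional to the likelihood:
  D: 0.08
  B: 0.098
  C: 0.125
Normalizing constant = 0.303.
P(D | nonconforming) = 0.08/0.303 ≈ 0.264
P(B | nonconforming) = 0.098/0.303 ≈ 0.323
P(C | nonconforming) = 0.125/0.303 ≈ 0.413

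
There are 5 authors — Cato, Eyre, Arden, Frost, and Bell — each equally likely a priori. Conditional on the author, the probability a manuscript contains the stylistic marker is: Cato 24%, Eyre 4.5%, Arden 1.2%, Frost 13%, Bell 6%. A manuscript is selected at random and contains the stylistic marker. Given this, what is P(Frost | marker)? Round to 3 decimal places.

0.267

With a uniform prior (1/5 each), posterior ∝ likelihood:
  Cato: 0.24
  Eyre: 0.045
  Arden: 0.012
  Frost: 0.13
  Bell: 0.06
Total = 0.487.
P(Frost | evidence) = 0.13 / 0.487 ≈ 0.267.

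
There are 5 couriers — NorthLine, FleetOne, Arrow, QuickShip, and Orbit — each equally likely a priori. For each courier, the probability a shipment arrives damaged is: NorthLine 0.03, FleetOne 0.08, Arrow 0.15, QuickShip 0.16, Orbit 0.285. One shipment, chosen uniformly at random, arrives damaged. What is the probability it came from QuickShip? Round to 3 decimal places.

0.227

With a uniform prior (1/5 each), posterior ∝ likelihood:
  NorthLine: 0.03
  FleetOne: 0.08
  Arrow: 0.15
  QuickShip: 0.16
  Orbit: 0.285
Total = 0.705.
P(QuickShip | evidence) = 0.16 / 0.705 ≈ 0.227.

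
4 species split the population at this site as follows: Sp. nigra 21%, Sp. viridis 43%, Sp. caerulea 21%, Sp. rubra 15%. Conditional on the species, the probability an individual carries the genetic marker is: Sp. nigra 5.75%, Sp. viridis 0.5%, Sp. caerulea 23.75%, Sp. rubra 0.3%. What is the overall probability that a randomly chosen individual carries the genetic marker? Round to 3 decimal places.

0.065

Unnormalized posteriors (prior × likelihood):
  Sp. nigra: 0.21 × 0.0575 = 0.012075
  Sp. viridis: 0.43 × 0.005 = 0.00215
  Sp. caerulea: 0.21 × 0.2375 = 0.049875
  Sp. rubra: 0.15 × 0.003 = 0.00045
P(marker) = 0.012075 + 0.00215 + 0.049875 + 0.00045 = 0.06455 → 0.065.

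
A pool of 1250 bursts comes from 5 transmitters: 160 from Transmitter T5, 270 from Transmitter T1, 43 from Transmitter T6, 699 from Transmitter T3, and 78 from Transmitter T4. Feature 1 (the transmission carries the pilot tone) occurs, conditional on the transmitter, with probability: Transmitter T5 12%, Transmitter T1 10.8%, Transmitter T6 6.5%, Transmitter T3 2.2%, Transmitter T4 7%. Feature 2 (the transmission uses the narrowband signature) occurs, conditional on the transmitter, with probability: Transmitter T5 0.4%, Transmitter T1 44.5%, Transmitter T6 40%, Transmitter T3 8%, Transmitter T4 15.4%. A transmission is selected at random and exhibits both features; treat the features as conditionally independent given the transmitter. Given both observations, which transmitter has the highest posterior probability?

By Bayes' rule, posterior ∝ prior × likelihood:
  Transmitter T5: 0.128 × 0.12 × 0.004 = 0.00006144
  Transmitter T1: 0.216 × 0.108 × 0.445 = 0.01038096
  Transmitter T6: 0.0344 × 0.065 × 0.4 = 0.0008944
  Transmitter T3: 0.5592 × 0.022 × 0.08 = 0.000984192
  Transmitter T4: 0.0624 × 0.07 × 0.154 = 0.000672672
Total = 0.012993664.
Largest term belongs to Transmitter T1, so Transmitter T1 is most probable.

Transmitter T1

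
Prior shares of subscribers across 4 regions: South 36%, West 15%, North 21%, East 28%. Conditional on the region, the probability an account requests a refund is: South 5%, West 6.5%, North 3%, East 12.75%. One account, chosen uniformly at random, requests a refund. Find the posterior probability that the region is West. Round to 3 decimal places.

Unnormalized posteriors (prior × likelihood):
  South: 0.36 × 0.05 = 0.018
  West: 0.15 × 0.065 = 0.00975
  North: 0.21 × 0.03 = 0.0063
  East: 0.28 × 0.1275 = 0.0357
Normalizing constant = 0.06975.
P(West | evidence) = 0.00975 / 0.06975 ≈ 0.140.

0.140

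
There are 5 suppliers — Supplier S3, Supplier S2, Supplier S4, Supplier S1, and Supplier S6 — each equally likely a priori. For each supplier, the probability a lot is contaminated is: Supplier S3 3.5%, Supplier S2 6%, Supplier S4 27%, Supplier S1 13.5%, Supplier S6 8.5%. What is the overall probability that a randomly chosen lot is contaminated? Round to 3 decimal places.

0.117

Since the prior is uniform, the posterior is proportional to the likelihood:
  Supplier S3: 0.035
  Supplier S2: 0.06
  Supplier S4: 0.27
  Supplier S1: 0.135
  Supplier S6: 0.085
P(contaminated) = (1/5) × (0.035 + 0.06 + 0.27 + 0.135 + 0.085) = 0.585/5 ≈ 0.117.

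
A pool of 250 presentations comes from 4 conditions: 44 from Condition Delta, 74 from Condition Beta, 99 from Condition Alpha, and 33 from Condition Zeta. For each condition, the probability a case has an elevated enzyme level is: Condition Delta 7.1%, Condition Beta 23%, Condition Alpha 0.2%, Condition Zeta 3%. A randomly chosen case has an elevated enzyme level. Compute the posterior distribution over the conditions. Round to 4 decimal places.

Condition Delta 0.1464, Condition Beta 0.7979, Condition Alpha 0.0093, Condition Zeta 0.0464

Compute prior × likelihood for every hypothesis:
  Condition Delta: 0.176 × 0.071 = 0.012496
  Condition Beta: 0.296 × 0.23 = 0.06808
  Condition Alpha: 0.396 × 0.002 = 0.000792
  Condition Zeta: 0.132 × 0.03 = 0.00396
Sum = 0.085328.
P(Condition Delta | elevated) = 0.012496/0.085328 ≈ 0.1464
P(Condition Beta | elevated) = 0.06808/0.085328 ≈ 0.7979
P(Condition Alpha | elevated) = 0.000792/0.085328 ≈ 0.0093
P(Condition Zeta | elevated) = 0.00396/0.085328 ≈ 0.0464
(Check: 0.1464+0.7979+0.0093+0.0464 = 1.0000.)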